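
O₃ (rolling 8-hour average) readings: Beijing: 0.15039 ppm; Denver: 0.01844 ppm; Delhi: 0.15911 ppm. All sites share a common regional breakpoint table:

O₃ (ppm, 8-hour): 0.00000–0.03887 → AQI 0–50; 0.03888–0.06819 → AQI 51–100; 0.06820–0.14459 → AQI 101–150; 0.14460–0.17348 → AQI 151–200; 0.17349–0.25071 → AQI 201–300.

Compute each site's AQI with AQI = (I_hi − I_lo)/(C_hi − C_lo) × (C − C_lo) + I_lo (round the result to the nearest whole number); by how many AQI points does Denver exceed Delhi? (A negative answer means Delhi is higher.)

-152

Beijing: 0.15039 lies in 0.14460–0.17348, so I_lo=151, I_hi=200, C_lo=0.14460, C_hi=0.17348.
(200−151)/(0.17348−0.14460) × (0.15039−0.14460) + 151 = 49/0.02888 × 0.00579 + 151 ≈ 160.82 → 161.
Denver: row 0.00000–0.03887 (AQI 0–50). (50−0)·(0.01844−0.00000)/(0.03887−0.00000) + 0 = 50·0.01844/0.03887 + 0 ≈ 23.72 → 24.
Delhi: 0.15911 ∈ [0.14460, 0.17348] ↔ index [151, 200].
151 + (0.15911−0.14460)·(200−151)/(0.17348−0.14460) = 151 + 0.01451·49/0.02888 ≈ 175.62, so AQI = 176.
AQIs: Beijing=161, Denver=24, Delhi=176. Denver (24) − Delhi (176) = -152.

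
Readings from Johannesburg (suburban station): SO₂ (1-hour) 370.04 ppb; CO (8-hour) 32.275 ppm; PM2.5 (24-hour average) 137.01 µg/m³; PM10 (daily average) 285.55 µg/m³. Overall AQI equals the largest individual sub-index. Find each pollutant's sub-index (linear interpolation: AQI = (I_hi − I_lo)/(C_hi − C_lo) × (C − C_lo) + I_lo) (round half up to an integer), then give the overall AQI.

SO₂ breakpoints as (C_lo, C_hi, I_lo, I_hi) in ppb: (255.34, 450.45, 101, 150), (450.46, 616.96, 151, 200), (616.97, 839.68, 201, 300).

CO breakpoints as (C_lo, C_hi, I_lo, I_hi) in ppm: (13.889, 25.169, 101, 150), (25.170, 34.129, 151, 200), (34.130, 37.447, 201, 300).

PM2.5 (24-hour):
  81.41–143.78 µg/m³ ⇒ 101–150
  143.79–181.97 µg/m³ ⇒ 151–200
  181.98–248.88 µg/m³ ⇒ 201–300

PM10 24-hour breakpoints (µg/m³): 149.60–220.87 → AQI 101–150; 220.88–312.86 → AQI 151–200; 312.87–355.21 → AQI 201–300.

190

SO₂: row 255.34–450.45 (AQI 101–150). (150−101)·(370.04−255.34)/(450.45−255.34) + 101 = 49·114.70/195.11 + 101 ≈ 129.81 → 130.
CO: 32.275 ∈ [25.170, 34.129] ↔ index [151, 200].
151 + (32.275−25.170)·(200−151)/(34.129−25.170) = 151 + 7.105·49/8.959 ≈ 189.86, so AQI = 190.
PM2.5 137.01: bracket 81.41–143.78 → index 101–150; slope 49/62.37, offset 55.60.
AQI = 101 + 49/62.37·55.60 ≈ 144.68 ⇒ 145.
PM10 285.55: bracket 220.88–312.86 → index 151–200; slope 49/91.98, offset 64.67.
AQI = 151 + 49/91.98·64.67 ≈ 185.45 ⇒ 185.
Sub-indices: SO₂→130, CO→190, PM2.5→145, PM10→185. Overall AQI = max = 190; dominant pollutant is CO.
AQI 190: Unhealthy.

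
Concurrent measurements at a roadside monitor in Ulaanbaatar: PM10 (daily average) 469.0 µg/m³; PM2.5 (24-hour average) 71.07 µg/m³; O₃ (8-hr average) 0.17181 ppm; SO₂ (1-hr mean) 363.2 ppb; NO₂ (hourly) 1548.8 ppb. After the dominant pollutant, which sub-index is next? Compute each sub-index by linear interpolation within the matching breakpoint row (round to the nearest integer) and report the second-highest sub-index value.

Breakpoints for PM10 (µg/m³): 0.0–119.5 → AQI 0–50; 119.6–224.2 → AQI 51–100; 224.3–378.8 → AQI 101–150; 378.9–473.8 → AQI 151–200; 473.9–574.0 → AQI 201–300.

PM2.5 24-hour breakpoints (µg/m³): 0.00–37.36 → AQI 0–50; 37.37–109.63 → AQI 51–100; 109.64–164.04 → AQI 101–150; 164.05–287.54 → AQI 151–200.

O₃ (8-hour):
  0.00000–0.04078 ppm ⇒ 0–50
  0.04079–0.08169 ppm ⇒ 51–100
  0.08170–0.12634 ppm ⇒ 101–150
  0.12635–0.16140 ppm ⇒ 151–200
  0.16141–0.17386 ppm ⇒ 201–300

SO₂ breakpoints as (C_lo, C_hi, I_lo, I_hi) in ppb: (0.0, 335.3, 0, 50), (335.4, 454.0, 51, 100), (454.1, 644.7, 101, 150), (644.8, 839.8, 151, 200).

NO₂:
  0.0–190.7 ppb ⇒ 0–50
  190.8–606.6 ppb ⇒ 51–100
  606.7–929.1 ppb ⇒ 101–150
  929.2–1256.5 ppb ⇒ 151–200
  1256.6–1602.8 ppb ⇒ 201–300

PM10 469.0: bracket 378.9–473.8 → index 151–200; slope 49/94.9, offset 90.1.
AQI = 151 + 49/94.9·90.1 ≈ 197.52 ⇒ 198.
PM2.5: 71.07 lies in 37.37–109.63, so I_lo=51, I_hi=100, C_lo=37.37, C_hi=109.63.
(100−51)/(109.63−37.37) × (71.07−37.37) + 51 = 49/72.26 × 33.70 + 51 ≈ 73.85 → 74.
O₃ 0.17181: bracket 0.16141–0.17386 → index 201–300; slope 99/0.01245, offset 0.01040.
AQI = 201 + 99/0.01245·0.01040 ≈ 283.70 ⇒ 284.
SO₂ 363.2: bracket 335.4–454.0 → index 51–100; slope 49/118.6, offset 27.8.
AQI = 51 + 49/118.6·27.8 ≈ 62.49 ⇒ 62.
NO₂: 1548.8 lies in 1256.6–1602.8, so I_lo=201, I_hi=300, C_lo=1256.6, C_hi=1602.8.
(300−201)/(1602.8−1256.6) × (1548.8−1256.6) + 201 = 99/346.2 × 292.2 + 201 ≈ 284.56 → 285.
Sub-indices: PM10→198, PM2.5→74, O₃→284, SO₂→62, NO₂→285. Ranked high→low: 285, 284, 198, 74, 62. Second-highest sub-index = 284.

284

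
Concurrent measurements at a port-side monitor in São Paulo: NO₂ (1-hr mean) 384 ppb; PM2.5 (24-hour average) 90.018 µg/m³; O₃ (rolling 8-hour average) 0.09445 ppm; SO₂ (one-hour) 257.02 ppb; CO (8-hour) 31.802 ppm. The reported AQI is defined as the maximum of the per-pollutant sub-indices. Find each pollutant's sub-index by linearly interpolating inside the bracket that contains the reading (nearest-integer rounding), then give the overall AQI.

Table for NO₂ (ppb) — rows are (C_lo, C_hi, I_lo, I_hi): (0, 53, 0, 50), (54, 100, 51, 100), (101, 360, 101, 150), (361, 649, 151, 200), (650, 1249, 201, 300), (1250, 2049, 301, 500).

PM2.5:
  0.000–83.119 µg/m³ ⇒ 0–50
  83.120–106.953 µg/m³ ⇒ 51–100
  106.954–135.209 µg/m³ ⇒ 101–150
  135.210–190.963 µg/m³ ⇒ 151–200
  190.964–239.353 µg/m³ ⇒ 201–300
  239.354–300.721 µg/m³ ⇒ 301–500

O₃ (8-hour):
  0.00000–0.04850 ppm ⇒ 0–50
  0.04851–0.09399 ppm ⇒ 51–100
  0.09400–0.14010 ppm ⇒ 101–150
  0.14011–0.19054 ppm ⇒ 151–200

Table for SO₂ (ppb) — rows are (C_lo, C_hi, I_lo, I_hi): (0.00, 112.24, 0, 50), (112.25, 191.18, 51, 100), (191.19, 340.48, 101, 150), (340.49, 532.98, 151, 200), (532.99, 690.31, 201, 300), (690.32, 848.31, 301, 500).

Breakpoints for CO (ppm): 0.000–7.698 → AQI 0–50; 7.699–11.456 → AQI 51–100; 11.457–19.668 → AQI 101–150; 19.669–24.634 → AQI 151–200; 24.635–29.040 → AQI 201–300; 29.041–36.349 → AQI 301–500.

NO₂ 384: bracket 361–649 → index 151–200; slope 49/288, offset 23.
AQI = 151 + 49/288·23 ≈ 154.91 ⇒ 155.
PM2.5: row 83.120–106.953 (AQI 51–100). (100−51)·(90.018−83.120)/(106.953−83.120) + 51 = 49·6.898/23.833 + 51 ≈ 65.18 → 65.
O₃: 0.09445 lies in 0.09400–0.14010, so I_lo=101, I_hi=150, C_lo=0.09400, C_hi=0.14010.
(150−101)/(0.14010−0.09400) × (0.09445−0.09400) + 101 = 49/0.04610 × 0.00045 + 101 ≈ 101.48 → 101.
SO₂: 257.02 ∈ [191.19, 340.48] ↔ index [101, 150].
101 + (257.02−191.19)·(150−101)/(340.48−191.19) = 101 + 65.83·49/149.29 ≈ 122.61, so AQI = 123.
CO 31.802: bracket 29.041–36.349 → index 301–500; slope 199/7.308, offset 2.761.
AQI = 301 + 199/7.308·2.761 ≈ 376.18 ⇒ 376.
Sub-indices: NO₂→155, PM2.5→65, O₃→101, SO₂→123, CO→376. Overall AQI = max = 376; dominant pollutant is CO.

376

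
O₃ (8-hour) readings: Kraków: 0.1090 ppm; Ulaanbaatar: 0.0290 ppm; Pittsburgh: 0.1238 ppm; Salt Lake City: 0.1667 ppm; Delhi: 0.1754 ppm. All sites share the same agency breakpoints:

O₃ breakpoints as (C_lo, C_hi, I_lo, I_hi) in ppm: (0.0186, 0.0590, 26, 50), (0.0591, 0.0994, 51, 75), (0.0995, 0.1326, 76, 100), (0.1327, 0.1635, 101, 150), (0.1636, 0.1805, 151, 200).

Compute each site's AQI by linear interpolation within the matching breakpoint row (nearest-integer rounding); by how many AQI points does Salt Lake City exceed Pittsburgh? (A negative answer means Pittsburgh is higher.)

Kraków: row 0.0995–0.1326 (AQI 76–100). (100−76)·(0.1090−0.0995)/(0.1326−0.0995) + 76 = 24·0.0095/0.0331 + 76 ≈ 82.89 → 83.
Ulaanbaatar: row 0.0186–0.0590 (AQI 26–50). (50−26)·(0.0290−0.0186)/(0.0590−0.0186) + 26 = 24·0.0104/0.0404 + 26 ≈ 32.18 → 32.
Pittsburgh: row 0.0995–0.1326 (AQI 76–100). (100−76)·(0.1238−0.0995)/(0.1326−0.0995) + 76 = 24·0.0243/0.0331 + 76 ≈ 93.62 → 94.
Salt Lake City 0.1667: bracket 0.1636–0.1805 → index 151–200; slope 49/0.0169, offset 0.0031.
AQI = 151 + 49/0.0169·0.0031 ≈ 159.99 ⇒ 160.
Delhi: 0.1754 ∈ [0.1636, 0.1805] ↔ index [151, 200].
151 + (0.1754−0.1636)·(200−151)/(0.1805−0.1636) = 151 + 0.0118·49/0.0169 ≈ 185.21, so AQI = 185.
AQIs: Kraków=83, Ulaanbaatar=32, Pittsburgh=94, Salt Lake City=160, Delhi=185. Salt Lake City (160) − Pittsburgh (94) = 66.

66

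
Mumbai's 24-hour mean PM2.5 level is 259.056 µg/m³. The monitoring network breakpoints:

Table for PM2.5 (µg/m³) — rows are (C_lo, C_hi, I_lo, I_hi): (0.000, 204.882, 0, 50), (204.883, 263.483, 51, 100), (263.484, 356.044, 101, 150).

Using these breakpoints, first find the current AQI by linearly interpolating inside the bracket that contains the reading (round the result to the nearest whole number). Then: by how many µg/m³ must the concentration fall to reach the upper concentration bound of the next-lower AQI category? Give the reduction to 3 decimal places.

PM2.5 259.056: bracket 204.883–263.483 → index 51–100; slope 49/58.600, offset 54.173.
AQI = 51 + 49/58.600·54.173 ≈ 96.30 ⇒ 96.
Current AQI 96 is in the Moderate range (51–100). The next-lower category tops out at AQI 50, whose upper concentration bound is 204.882 µg/m³.
Reduction needed = 259.056 − 204.882 = 54.174 µg/m³.

54.174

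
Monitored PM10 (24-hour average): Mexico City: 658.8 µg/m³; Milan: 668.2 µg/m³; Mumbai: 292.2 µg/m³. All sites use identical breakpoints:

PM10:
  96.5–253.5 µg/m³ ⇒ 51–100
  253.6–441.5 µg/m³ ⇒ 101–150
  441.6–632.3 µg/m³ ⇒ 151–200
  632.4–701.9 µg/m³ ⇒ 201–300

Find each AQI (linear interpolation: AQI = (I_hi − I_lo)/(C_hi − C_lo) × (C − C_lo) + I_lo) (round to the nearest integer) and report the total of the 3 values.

Mexico City 658.8: bracket 632.4–701.9 → index 201–300; slope 99/69.5, offset 26.4.
AQI = 201 + 99/69.5·26.4 ≈ 238.61 ⇒ 239.
Milan 668.2: bracket 632.4–701.9 → index 201–300; slope 99/69.5, offset 35.8.
AQI = 201 + 99/69.5·35.8 ≈ 252.00 ⇒ 252.
Mumbai: 292.2 lies in 253.6–441.5, so I_lo=101, I_hi=150, C_lo=253.6, C_hi=441.5.
(150−101)/(441.5−253.6) × (292.2−253.6) + 101 = 49/187.9 × 38.6 + 101 ≈ 111.07 → 111.
AQIs: Mexico City=239, Milan=252, Mumbai=111. Sum = 239 + 252 + 111 = 602.

602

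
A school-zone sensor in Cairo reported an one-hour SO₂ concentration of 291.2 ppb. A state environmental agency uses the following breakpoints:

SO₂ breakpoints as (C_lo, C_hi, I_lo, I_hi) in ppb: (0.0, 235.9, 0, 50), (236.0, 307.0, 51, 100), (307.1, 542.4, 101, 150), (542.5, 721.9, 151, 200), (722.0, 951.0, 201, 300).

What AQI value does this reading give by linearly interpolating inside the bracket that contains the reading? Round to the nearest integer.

SO₂: 291.2 ∈ [236.0, 307.0] ↔ index [51, 100].
51 + (291.2−236.0)·(100−51)/(307.0−236.0) = 51 + 55.2·49/71.0 ≈ 89.10, so AQI = 89.
AQI 89 falls in the Moderate category.

89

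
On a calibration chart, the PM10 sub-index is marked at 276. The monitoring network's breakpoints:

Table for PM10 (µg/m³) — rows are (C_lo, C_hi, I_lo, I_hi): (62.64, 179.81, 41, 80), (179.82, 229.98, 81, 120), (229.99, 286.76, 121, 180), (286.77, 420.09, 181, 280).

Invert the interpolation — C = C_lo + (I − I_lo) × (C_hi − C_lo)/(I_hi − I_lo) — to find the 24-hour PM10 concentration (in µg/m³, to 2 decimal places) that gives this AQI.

AQI 276 lies in the 181–280 band, which corresponds to 286.77–420.09 µg/m³.
C = 286.77 + (276−181)×(420.09−286.77)/(280−181) = 286.77 + 95×133.32/99 ≈ 414.7033 µg/m³ → 414.70 µg/m³ to 2 dp.

414.70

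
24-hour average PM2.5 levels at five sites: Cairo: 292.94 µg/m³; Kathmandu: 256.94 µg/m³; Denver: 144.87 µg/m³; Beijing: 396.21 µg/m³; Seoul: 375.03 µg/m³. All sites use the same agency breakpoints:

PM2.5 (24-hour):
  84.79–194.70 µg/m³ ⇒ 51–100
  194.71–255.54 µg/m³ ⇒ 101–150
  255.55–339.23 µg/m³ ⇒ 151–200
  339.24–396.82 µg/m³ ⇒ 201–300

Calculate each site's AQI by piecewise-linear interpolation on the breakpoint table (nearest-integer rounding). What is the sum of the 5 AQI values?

Cairo 292.94: bracket 255.55–339.23 → index 151–200; slope 49/83.68, offset 37.39.
AQI = 151 + 49/83.68·37.39 ≈ 172.89 ⇒ 173.
Kathmandu: row 255.55–339.23 (AQI 151–200). (200−151)·(256.94−255.55)/(339.23−255.55) + 151 = 49·1.39/83.68 + 151 ≈ 151.81 → 152.
Denver: row 84.79–194.70 (AQI 51–100). (100−51)·(144.87−84.79)/(194.70−84.79) + 51 = 49·60.08/109.91 + 51 ≈ 77.78 → 78.
Beijing: 396.21 ∈ [339.24, 396.82] ↔ index [201, 300].
201 + (396.21−339.24)·(300−201)/(396.82−339.24) = 201 + 56.97·99/57.58 ≈ 298.95, so AQI = 299.
Seoul: 375.03 lies in 339.24–396.82, so I_lo=201, I_hi=300, C_lo=339.24, C_hi=396.82.
(300−201)/(396.82−339.24) × (375.03−339.24) + 201 = 99/57.58 × 35.79 + 201 ≈ 262.54 → 263.
AQIs: Cairo=173, Kathmandu=152, Denver=78, Beijing=299, Seoul=263. Sum = 173 + 152 + 78 + 299 + 263 = 965.

965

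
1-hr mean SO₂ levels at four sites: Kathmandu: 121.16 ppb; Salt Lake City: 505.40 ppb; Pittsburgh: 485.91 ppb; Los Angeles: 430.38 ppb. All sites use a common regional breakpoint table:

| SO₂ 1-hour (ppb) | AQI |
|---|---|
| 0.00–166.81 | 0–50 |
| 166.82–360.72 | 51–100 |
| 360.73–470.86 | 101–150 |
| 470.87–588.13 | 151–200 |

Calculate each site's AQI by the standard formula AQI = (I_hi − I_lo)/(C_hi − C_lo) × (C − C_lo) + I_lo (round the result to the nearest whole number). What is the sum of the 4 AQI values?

Kathmandu: 121.16 ∈ [0.00, 166.81] ↔ index [0, 50].
0 + (121.16−0.00)·(50−0)/(166.81−0.00) = 0 + 121.16·50/166.81 ≈ 36.32, so AQI = 36.
Salt Lake City 505.40: bracket 470.87–588.13 → index 151–200; slope 49/117.26, offset 34.53.
AQI = 151 + 49/117.26·34.53 ≈ 165.43 ⇒ 165.
Pittsburgh: 485.91 ∈ [470.87, 588.13] ↔ index [151, 200].
151 + (485.91−470.87)·(200−151)/(588.13−470.87) = 151 + 15.04·49/117.26 ≈ 157.28, so AQI = 157.
Los Angeles: row 360.73–470.86 (AQI 101–150). (150−101)·(430.38−360.73)/(470.86−360.73) + 101 = 49·69.65/110.13 + 101 ≈ 131.99 → 132.
AQIs: Kathmandu=36, Salt Lake City=165, Pittsburgh=157, Los Angeles=132. Sum = 36 + 165 + 157 + 132 = 490.

490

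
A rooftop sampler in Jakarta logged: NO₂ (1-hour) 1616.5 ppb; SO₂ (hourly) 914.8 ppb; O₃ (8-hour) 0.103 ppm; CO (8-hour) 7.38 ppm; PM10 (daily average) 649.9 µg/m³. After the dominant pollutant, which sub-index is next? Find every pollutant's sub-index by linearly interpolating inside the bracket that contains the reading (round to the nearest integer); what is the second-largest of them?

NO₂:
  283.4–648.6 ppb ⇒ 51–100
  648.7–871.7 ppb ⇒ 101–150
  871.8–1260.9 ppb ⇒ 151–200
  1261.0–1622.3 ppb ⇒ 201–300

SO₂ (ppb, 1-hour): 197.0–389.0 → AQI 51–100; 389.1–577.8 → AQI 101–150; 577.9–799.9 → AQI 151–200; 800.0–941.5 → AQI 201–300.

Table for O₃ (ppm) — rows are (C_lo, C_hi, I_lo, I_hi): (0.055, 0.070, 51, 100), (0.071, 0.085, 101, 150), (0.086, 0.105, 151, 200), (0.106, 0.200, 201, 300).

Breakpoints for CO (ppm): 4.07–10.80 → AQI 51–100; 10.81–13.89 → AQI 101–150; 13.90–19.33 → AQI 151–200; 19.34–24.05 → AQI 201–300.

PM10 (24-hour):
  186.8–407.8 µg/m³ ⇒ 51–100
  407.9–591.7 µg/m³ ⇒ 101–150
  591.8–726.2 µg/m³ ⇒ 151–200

NO₂: row 1261.0–1622.3 (AQI 201–300). (300−201)·(1616.5−1261.0)/(1622.3−1261.0) + 201 = 99·355.5/361.3 + 201 ≈ 298.41 → 298.
SO₂: row 800.0–941.5 (AQI 201–300). (300−201)·(914.8−800.0)/(941.5−800.0) + 201 = 99·114.8/141.5 + 201 ≈ 281.32 → 281.
O₃ 0.103: bracket 0.086–0.105 → index 151–200; slope 49/0.019, offset 0.017.
AQI = 151 + 49/0.019·0.017 ≈ 194.84 ⇒ 195.
CO: 7.38 lies in 4.07–10.80, so I_lo=51, I_hi=100, C_lo=4.07, C_hi=10.80.
(100−51)/(10.80−4.07) × (7.38−4.07) + 51 = 49/6.73 × 3.31 + 51 ≈ 75.10 → 75.
PM10 649.9: bracket 591.8–726.2 → index 151–200; slope 49/134.4, offset 58.1.
AQI = 151 + 49/134.4·58.1 ≈ 172.18 ⇒ 172.
Sub-indices: NO₂→298, SO₂→281, O₃→195, CO→75, PM10→172. Ranked high→low: 298, 281, 195, 172, 75. Second-highest sub-index = 281.

281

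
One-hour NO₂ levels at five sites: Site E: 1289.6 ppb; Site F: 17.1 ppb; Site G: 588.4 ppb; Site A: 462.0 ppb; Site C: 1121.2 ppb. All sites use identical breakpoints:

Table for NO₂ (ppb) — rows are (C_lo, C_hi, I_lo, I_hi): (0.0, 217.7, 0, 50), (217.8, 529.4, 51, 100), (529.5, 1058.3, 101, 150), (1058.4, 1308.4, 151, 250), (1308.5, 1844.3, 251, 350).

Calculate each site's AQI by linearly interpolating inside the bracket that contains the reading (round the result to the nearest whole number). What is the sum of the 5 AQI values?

Site E 1289.6: bracket 1058.4–1308.4 → index 151–250; slope 99/250.0, offset 231.2.
AQI = 151 + 99/250.0·231.2 ≈ 242.56 ⇒ 243.
Site F: 17.1 lies in 0.0–217.7, so I_lo=0, I_hi=50, C_lo=0.0, C_hi=217.7.
(50−0)/(217.7−0.0) × (17.1−0.0) + 0 = 50/217.7 × 17.1 + 0 ≈ 3.93 → 4.
Site G 588.4: bracket 529.5–1058.3 → index 101–150; slope 49/528.8, offset 58.9.
AQI = 101 + 49/528.8·58.9 ≈ 106.46 ⇒ 106.
Site A: 462.0 ∈ [217.8, 529.4] ↔ index [51, 100].
51 + (462.0−217.8)·(100−51)/(529.4−217.8) = 51 + 244.2·49/311.6 ≈ 89.40, so AQI = 89.
Site C 1121.2: bracket 1058.4–1308.4 → index 151–250; slope 99/250.0, offset 62.8.
AQI = 151 + 99/250.0·62.8 ≈ 175.87 ⇒ 176.
AQIs: Site E=243, Site F=4, Site G=106, Site A=89, Site C=176. Sum = 243 + 4 + 106 + 89 + 176 = 618.

618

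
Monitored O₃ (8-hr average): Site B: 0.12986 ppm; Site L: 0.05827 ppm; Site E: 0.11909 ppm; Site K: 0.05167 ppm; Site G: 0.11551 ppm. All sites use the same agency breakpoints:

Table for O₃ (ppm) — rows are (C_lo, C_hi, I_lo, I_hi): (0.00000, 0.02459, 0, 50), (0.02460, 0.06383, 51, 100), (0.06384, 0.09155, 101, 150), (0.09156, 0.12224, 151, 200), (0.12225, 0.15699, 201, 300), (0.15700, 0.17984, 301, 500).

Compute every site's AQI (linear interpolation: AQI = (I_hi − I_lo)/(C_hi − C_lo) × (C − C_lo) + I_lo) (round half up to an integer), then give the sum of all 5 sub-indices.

Site B: row 0.12225–0.15699 (AQI 201–300). (300−201)·(0.12986−0.12225)/(0.15699−0.12225) + 201 = 99·0.00761/0.03474 + 201 ≈ 222.69 → 223.
Site L: 0.05827 ∈ [0.02460, 0.06383] ↔ index [51, 100].
51 + (0.05827−0.02460)·(100−51)/(0.06383−0.02460) = 51 + 0.03367·49/0.03923 ≈ 93.06, so AQI = 93.
Site E 0.11909: bracket 0.09156–0.12224 → index 151–200; slope 49/0.03068, offset 0.02753.
AQI = 151 + 49/0.03068·0.02753 ≈ 194.97 ⇒ 195.
Site K 0.05167: bracket 0.02460–0.06383 → index 51–100; slope 49/0.03923, offset 0.02707.
AQI = 51 + 49/0.03923·0.02707 ≈ 84.81 ⇒ 85.
Site G: row 0.09156–0.12224 (AQI 151–200). (200−151)·(0.11551−0.09156)/(0.12224−0.09156) + 151 = 49·0.02395/0.03068 + 151 ≈ 189.25 → 189.
AQIs: Site B=223, Site L=93, Site E=195, Site K=85, Site G=189. Sum = 223 + 93 + 195 + 85 + 189 = 785.

785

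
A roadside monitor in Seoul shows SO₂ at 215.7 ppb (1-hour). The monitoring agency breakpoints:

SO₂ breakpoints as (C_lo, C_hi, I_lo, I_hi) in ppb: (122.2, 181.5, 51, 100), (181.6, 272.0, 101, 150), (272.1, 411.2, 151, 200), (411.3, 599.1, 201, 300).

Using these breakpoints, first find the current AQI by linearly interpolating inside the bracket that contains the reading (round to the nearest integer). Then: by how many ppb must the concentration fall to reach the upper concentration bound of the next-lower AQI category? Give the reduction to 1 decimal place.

34.2

SO₂: 215.7 ∈ [181.6, 272.0] ↔ index [101, 150].
101 + (215.7−181.6)·(150−101)/(272.0−181.6) = 101 + 34.1·49/90.4 ≈ 119.48, so AQI = 119.
Current AQI 119 is in the Unhealthy for Sensitive Groups range (101–150). The next-lower category tops out at AQI 100, whose upper concentration bound is 181.5 ppb.
Reduction needed = 215.7 − 181.5 = 34.2 ppb.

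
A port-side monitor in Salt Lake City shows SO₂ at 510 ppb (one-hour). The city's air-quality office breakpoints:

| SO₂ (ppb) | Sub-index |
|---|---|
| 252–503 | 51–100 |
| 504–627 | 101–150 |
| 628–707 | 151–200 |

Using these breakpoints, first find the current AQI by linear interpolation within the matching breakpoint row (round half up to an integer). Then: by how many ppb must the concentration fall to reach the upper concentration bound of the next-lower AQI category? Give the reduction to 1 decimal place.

7.0

SO₂: row 504–627 (AQI 101–150). (150−101)·(510−504)/(627−504) + 101 = 49·6/123 + 101 ≈ 103.39 → 103.
Current AQI 103 is in the Unhealthy for Sensitive Groups range (101–150). The next-lower category tops out at AQI 100, whose upper concentration bound is 503 ppb.
Reduction needed = 510 − 503 = 7.0 ppb.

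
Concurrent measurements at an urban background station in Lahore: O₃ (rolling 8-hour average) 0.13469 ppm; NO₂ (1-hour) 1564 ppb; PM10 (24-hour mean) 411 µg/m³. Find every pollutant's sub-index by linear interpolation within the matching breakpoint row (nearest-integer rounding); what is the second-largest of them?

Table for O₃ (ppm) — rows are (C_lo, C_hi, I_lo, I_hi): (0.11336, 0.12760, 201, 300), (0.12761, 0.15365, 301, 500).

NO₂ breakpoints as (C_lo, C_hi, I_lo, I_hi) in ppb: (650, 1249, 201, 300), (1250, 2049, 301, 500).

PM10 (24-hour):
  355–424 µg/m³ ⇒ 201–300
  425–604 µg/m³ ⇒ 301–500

355

O₃: 0.13469 ∈ [0.12761, 0.15365] ↔ index [301, 500].
301 + (0.13469−0.12761)·(500−301)/(0.15365−0.12761) = 301 + 0.00708·199/0.02604 ≈ 355.11, so AQI = 355.
NO₂: row 1250–2049 (AQI 301–500). (500−301)·(1564−1250)/(2049−1250) + 301 = 199·314/799 + 301 ≈ 379.21 → 379.
PM10 411: bracket 355–424 → index 201–300; slope 99/69, offset 56.
AQI = 201 + 99/69·56 ≈ 281.35 ⇒ 281.
Sub-indices: O₃→355, NO₂→379, PM10→281. Ranked high→low: 379, 355, 281. Second-highest sub-index = 355.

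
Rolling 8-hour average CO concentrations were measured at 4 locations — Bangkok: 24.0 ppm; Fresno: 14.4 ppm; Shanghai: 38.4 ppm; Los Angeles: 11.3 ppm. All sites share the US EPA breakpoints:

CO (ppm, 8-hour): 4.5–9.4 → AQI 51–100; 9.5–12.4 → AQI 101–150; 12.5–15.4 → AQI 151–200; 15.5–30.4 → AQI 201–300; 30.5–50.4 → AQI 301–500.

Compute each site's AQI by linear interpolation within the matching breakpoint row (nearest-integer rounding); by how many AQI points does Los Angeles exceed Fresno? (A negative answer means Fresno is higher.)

-52

Bangkok: 24.0 lies in 15.5–30.4, so I_lo=201, I_hi=300, C_lo=15.5, C_hi=30.4.
(300−201)/(30.4−15.5) × (24.0−15.5) + 201 = 99/14.9 × 8.5 + 201 ≈ 257.48 → 257.
Fresno: 14.4 lies in 12.5–15.4, so I_lo=151, I_hi=200, C_lo=12.5, C_hi=15.4.
(200−151)/(15.4−12.5) × (14.4−12.5) + 151 = 49/2.9 × 1.9 + 151 ≈ 183.10 → 183.
Shanghai 38.4: bracket 30.5–50.4 → index 301–500; slope 199/19.9, offset 7.9.
AQI = 301 + 199/19.9·7.9 ≈ 380.00 ⇒ 380.
Los Angeles: row 9.5–12.4 (AQI 101–150). (150−101)·(11.3−9.5)/(12.4−9.5) + 101 = 49·1.8/2.9 + 101 ≈ 131.41 → 131.
AQIs: Bangkok=257, Fresno=183, Shanghai=380, Los Angeles=131. Los Angeles (131) − Fresno (183) = -52.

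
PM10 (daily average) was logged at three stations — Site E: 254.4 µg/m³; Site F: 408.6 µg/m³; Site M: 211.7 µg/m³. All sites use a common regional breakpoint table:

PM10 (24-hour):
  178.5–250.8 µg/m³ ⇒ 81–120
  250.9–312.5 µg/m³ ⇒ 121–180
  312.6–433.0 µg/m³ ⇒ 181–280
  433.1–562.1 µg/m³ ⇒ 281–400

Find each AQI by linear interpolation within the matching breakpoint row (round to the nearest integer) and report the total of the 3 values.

Site E: 254.4 lies in 250.9–312.5, so I_lo=121, I_hi=180, C_lo=250.9, C_hi=312.5.
(180−121)/(312.5−250.9) × (254.4−250.9) + 121 = 59/61.6 × 3.5 + 121 ≈ 124.35 → 124.
Site F: 408.6 lies in 312.6–433.0, so I_lo=181, I_hi=280, C_lo=312.6, C_hi=433.0.
(280−181)/(433.0−312.6) × (408.6−312.6) + 181 = 99/120.4 × 96.0 + 181 ≈ 259.94 → 260.
Site M: 211.7 lies in 178.5–250.8, so I_lo=81, I_hi=120, C_lo=178.5, C_hi=250.8.
(120−81)/(250.8−178.5) × (211.7−178.5) + 81 = 39/72.3 × 33.2 + 81 ≈ 98.91 → 99.
AQIs: Site E=124, Site F=260, Site M=99. Sum = 124 + 260 + 99 = 483.

483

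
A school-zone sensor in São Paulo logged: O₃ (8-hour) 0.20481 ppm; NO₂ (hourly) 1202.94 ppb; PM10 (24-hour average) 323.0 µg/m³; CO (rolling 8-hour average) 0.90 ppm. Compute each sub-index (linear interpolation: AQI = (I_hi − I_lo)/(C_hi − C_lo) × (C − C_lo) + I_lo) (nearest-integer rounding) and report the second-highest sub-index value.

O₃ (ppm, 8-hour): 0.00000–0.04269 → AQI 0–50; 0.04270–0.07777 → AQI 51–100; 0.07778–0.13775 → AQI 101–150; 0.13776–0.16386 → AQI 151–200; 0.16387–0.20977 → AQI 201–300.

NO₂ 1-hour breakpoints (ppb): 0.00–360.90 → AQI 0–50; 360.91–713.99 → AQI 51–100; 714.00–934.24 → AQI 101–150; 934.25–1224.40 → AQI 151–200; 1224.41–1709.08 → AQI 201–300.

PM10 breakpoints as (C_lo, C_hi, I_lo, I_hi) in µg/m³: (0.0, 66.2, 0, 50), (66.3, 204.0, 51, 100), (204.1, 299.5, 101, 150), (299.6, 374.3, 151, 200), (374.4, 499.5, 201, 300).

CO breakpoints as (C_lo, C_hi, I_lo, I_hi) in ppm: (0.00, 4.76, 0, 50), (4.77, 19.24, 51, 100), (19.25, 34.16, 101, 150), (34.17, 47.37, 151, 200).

196

O₃: 0.20481 ∈ [0.16387, 0.20977] ↔ index [201, 300].
201 + (0.20481−0.16387)·(300−201)/(0.20977−0.16387) = 201 + 0.04094·99/0.04590 ≈ 289.30, so AQI = 289.
NO₂ 1202.94: bracket 934.25–1224.40 → index 151–200; slope 49/290.15, offset 268.69.
AQI = 151 + 49/290.15·268.69 ≈ 196.38 ⇒ 196.
PM10: 323.0 ∈ [299.6, 374.3] ↔ index [151, 200].
151 + (323.0−299.6)·(200−151)/(374.3−299.6) = 151 + 23.4·49/74.7 ≈ 166.35, so AQI = 166.
CO: 0.90 ∈ [0.00, 4.76] ↔ index [0, 50].
0 + (0.90−0.00)·(50−0)/(4.76−0.00) = 0 + 0.90·50/4.76 ≈ 9.45, so AQI = 9.
Sub-indices: O₃→289, NO₂→196, PM10→166, CO→9. Ranked high→low: 289, 196, 166, 9. Second-highest sub-index = 196.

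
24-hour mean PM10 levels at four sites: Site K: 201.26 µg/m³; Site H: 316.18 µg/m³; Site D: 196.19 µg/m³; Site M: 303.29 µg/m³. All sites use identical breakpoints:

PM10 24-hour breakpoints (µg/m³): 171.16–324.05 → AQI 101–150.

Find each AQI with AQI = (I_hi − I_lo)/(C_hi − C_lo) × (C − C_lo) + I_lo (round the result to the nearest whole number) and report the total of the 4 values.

510

Site K 201.26: bracket 171.16–324.05 → index 101–150; slope 49/152.89, offset 30.10.
AQI = 101 + 49/152.89·30.10 ≈ 110.65 ⇒ 111.
Site H: 316.18 ∈ [171.16, 324.05] ↔ index [101, 150].
101 + (316.18−171.16)·(150−101)/(324.05−171.16) = 101 + 145.02·49/152.89 ≈ 147.48, so AQI = 147.
Site D: 196.19 lies in 171.16–324.05, so I_lo=101, I_hi=150, C_lo=171.16, C_hi=324.05.
(150−101)/(324.05−171.16) × (196.19−171.16) + 101 = 49/152.89 × 25.03 + 101 ≈ 109.02 → 109.
Site M: 303.29 ∈ [171.16, 324.05] ↔ index [101, 150].
101 + (303.29−171.16)·(150−101)/(324.05−171.16) = 101 + 132.13·49/152.89 ≈ 143.35, so AQI = 143.
AQIs: Site K=111, Site H=147, Site D=109, Site M=143. Sum = 111 + 147 + 109 + 143 = 510.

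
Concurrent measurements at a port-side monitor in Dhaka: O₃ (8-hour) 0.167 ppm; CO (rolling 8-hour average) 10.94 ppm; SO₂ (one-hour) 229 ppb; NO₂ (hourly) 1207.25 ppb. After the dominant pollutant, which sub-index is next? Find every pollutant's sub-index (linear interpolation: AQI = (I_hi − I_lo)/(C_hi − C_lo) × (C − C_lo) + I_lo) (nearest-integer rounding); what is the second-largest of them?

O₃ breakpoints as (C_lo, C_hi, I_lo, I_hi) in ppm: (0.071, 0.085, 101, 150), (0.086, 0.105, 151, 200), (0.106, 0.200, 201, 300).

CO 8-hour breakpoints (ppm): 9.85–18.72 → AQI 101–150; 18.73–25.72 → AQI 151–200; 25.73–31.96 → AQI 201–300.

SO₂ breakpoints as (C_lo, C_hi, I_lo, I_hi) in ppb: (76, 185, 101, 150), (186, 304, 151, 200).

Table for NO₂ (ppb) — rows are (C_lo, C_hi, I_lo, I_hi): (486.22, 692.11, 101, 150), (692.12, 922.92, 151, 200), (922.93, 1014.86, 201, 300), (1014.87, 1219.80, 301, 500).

265

O₃ 0.167: bracket 0.106–0.200 → index 201–300; slope 99/0.094, offset 0.061.
AQI = 201 + 99/0.094·0.061 ≈ 265.24 ⇒ 265.
CO: 10.94 ∈ [9.85, 18.72] ↔ index [101, 150].
101 + (10.94−9.85)·(150−101)/(18.72−9.85) = 101 + 1.09·49/8.87 ≈ 107.02, so AQI = 107.
SO₂ 229: bracket 186–304 → index 151–200; slope 49/118, offset 43.
AQI = 151 + 49/118·43 ≈ 168.86 ⇒ 169.
NO₂: row 1014.87–1219.80 (AQI 301–500). (500−301)·(1207.25−1014.87)/(1219.80−1014.87) + 301 = 199·192.38/204.93 + 301 ≈ 487.81 → 488.
Sub-indices: O₃→265, CO→107, SO₂→169, NO₂→488. Ranked high→low: 488, 265, 169, 107. Second-highest sub-index = 265.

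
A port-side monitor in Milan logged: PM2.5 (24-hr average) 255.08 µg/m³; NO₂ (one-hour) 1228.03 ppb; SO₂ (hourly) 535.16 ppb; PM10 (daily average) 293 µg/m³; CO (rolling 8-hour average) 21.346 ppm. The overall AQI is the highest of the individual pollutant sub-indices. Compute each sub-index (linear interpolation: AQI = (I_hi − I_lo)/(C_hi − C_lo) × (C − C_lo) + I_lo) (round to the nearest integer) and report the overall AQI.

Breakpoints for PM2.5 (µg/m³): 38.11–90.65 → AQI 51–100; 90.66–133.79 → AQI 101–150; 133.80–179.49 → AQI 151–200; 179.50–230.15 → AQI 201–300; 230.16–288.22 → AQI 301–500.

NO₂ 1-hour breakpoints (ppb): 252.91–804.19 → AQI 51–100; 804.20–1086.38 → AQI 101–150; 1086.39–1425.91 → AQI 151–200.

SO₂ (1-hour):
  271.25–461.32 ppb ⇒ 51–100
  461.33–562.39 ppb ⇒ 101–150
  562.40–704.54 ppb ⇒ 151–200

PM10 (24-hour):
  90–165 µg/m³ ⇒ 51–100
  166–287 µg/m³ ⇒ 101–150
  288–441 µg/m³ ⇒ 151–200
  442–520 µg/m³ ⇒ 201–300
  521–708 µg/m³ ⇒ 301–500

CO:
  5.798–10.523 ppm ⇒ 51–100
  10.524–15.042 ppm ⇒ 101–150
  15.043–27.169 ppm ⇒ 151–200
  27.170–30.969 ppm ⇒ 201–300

386

PM2.5: row 230.16–288.22 (AQI 301–500). (500−301)·(255.08−230.16)/(288.22−230.16) + 301 = 199·24.92/58.06 + 301 ≈ 386.41 → 386.
NO₂: 1228.03 ∈ [1086.39, 1425.91] ↔ index [151, 200].
151 + (1228.03−1086.39)·(200−151)/(1425.91−1086.39) = 151 + 141.64·49/339.52 ≈ 171.44, so AQI = 171.
SO₂: row 461.33–562.39 (AQI 101–150). (150−101)·(535.16−461.33)/(562.39−461.33) + 101 = 49·73.83/101.06 + 101 ≈ 136.80 → 137.
PM10: row 288–441 (AQI 151–200). (200−151)·(293−288)/(441−288) + 151 = 49·5/153 + 151 ≈ 152.60 → 153.
CO: row 15.043–27.169 (AQI 151–200). (200−151)·(21.346−15.043)/(27.169−15.043) + 151 = 49·6.303/12.126 + 151 ≈ 176.47 → 176.
Sub-indices: PM2.5→386, NO₂→171, SO₂→137, PM10→153, CO→176. Overall AQI = max = 386; dominant pollutant is PM2.5.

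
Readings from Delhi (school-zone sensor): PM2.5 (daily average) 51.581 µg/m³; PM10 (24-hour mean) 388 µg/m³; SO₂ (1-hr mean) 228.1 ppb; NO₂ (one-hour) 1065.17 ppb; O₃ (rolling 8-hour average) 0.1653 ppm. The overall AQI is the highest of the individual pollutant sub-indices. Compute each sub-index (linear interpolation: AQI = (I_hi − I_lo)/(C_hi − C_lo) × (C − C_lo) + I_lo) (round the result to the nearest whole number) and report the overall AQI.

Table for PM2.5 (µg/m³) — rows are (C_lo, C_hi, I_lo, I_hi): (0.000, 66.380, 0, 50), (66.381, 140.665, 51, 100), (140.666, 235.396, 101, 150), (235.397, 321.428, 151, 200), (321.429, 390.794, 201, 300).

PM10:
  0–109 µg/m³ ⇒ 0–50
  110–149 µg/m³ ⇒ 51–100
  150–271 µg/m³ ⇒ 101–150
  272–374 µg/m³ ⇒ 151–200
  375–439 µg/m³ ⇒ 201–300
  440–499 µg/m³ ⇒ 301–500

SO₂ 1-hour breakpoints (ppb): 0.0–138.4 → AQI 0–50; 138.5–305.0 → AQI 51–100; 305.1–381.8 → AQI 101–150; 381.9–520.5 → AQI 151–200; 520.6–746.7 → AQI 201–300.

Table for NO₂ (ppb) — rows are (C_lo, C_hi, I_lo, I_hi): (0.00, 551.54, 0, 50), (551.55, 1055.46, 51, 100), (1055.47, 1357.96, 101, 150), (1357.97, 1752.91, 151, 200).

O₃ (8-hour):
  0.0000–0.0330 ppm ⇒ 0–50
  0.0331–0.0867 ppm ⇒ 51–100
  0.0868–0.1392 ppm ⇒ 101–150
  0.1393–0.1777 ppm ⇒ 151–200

PM2.5: 51.581 lies in 0.000–66.380, so I_lo=0, I_hi=50, C_lo=0.000, C_hi=66.380.
(50−0)/(66.380−0.000) × (51.581−0.000) + 0 = 50/66.380 × 51.581 + 0 ≈ 38.85 → 39.
PM10: 388 lies in 375–439, so I_lo=201, I_hi=300, C_lo=375, C_hi=439.
(300−201)/(439−375) × (388−375) + 201 = 99/64 × 13 + 201 ≈ 221.11 → 221.
SO₂: 228.1 ∈ [138.5, 305.0] ↔ index [51, 100].
51 + (228.1−138.5)·(100−51)/(305.0−138.5) = 51 + 89.6·49/166.5 ≈ 77.37, so AQI = 77.
NO₂: 1065.17 ∈ [1055.47, 1357.96] ↔ index [101, 150].
101 + (1065.17−1055.47)·(150−101)/(1357.96−1055.47) = 101 + 9.70·49/302.49 ≈ 102.57, so AQI = 103.
O₃: 0.1653 ∈ [0.1393, 0.1777] ↔ index [151, 200].
151 + (0.1653−0.1393)·(200−151)/(0.1777−0.1393) = 151 + 0.0260·49/0.0384 ≈ 184.18, so AQI = 184.
Sub-indices: PM2.5→39, PM10→221, SO₂→77, NO₂→103, O₃→184. Overall AQI = max = 221; dominant pollutant is PM10.

221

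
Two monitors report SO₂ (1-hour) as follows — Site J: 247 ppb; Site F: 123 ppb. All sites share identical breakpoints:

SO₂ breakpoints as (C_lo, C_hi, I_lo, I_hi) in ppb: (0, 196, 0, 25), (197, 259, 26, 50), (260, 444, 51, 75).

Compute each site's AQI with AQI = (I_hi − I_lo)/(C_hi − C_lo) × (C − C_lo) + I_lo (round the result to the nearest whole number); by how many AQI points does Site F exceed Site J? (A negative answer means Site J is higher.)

-29

Site J: 247 lies in 197–259, so I_lo=26, I_hi=50, C_lo=197, C_hi=259.
(50−26)/(259−197) × (247−197) + 26 = 24/62 × 50 + 26 ≈ 45.35 → 45.
Site F: 123 ∈ [0, 196] ↔ index [0, 25].
0 + (123−0)·(25−0)/(196−0) = 0 + 123·25/196 ≈ 15.69, so AQI = 16.
AQIs: Site J=45, Site F=16. Site F (16) − Site J (45) = -29.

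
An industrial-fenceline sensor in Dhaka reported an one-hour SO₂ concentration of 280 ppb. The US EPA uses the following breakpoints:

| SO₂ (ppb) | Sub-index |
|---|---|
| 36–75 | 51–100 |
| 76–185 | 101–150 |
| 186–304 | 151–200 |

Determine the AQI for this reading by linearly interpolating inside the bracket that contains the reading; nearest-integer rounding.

SO₂: 280 lies in 186–304, so I_lo=151, I_hi=200, C_lo=186, C_hi=304.
(200−151)/(304−186) × (280−186) + 151 = 49/118 × 94 + 151 ≈ 190.03 → 190.

190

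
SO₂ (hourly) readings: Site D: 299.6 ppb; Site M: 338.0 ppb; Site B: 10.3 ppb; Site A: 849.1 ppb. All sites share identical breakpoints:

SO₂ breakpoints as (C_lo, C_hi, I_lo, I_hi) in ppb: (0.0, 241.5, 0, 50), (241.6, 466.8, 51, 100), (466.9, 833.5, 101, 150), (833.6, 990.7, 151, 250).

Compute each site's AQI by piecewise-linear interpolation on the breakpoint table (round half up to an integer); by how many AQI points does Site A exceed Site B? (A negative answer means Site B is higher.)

159

Site D: 299.6 ∈ [241.6, 466.8] ↔ index [51, 100].
51 + (299.6−241.6)·(100−51)/(466.8−241.6) = 51 + 58.0·49/225.2 ≈ 63.62, so AQI = 64.
Site M: 338.0 lies in 241.6–466.8, so I_lo=51, I_hi=100, C_lo=241.6, C_hi=466.8.
(100−51)/(466.8−241.6) × (338.0−241.6) + 51 = 49/225.2 × 96.4 + 51 ≈ 71.98 → 72.
Site B 10.3: bracket 0.0–241.5 → index 0–50; slope 50/241.5, offset 10.3.
AQI = 0 + 50/241.5·10.3 ≈ 2.13 ⇒ 2.
Site A: row 833.6–990.7 (AQI 151–250). (250−151)·(849.1−833.6)/(990.7−833.6) + 151 = 99·15.5/157.1 + 151 ≈ 160.77 → 161.
AQIs: Site D=64, Site M=72, Site B=2, Site A=161. Site A (161) − Site B (2) = 159.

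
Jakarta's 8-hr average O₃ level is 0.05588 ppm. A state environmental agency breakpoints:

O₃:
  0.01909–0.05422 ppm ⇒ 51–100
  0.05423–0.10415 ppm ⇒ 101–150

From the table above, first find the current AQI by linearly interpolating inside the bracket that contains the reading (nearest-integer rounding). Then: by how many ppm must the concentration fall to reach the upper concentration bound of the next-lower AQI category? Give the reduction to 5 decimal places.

0.00166

O₃: 0.05588 lies in 0.05423–0.10415, so I_lo=101, I_hi=150, C_lo=0.05423, C_hi=0.10415.
(150−101)/(0.10415−0.05423) × (0.05588−0.05423) + 101 = 49/0.04992 × 0.00165 + 101 ≈ 102.62 → 103.
Current AQI 103 is in the Unhealthy for Sensitive Groups range (101–150). The next-lower category tops out at AQI 100, whose upper concentration bound is 0.05422 ppm.
Reduction needed = 0.05588 − 0.05422 = 0.00166 ppm.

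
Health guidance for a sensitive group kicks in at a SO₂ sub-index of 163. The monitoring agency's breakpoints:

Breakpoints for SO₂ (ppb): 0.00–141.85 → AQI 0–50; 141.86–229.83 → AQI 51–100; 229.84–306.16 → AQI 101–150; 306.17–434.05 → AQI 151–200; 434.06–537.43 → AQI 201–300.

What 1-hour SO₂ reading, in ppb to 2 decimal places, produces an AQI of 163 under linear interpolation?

337.49

AQI 163 lies in the 151–200 band, which corresponds to 306.17–434.05 ppb.
C = 306.17 + (163−151)×(434.05−306.17)/(200−151) = 306.17 + 12×127.88/49 ≈ 337.4876 ppb → 337.49 ppb to 2 dp.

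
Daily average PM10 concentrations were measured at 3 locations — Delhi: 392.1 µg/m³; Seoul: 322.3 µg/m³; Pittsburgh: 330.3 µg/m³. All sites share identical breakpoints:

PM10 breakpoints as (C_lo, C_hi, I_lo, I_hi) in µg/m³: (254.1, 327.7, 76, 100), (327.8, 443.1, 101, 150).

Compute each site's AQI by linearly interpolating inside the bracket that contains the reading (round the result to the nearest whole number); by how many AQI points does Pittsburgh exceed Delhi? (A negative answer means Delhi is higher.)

-26

Delhi: row 327.8–443.1 (AQI 101–150). (150−101)·(392.1−327.8)/(443.1−327.8) + 101 = 49·64.3/115.3 + 101 ≈ 128.33 → 128.
Seoul 322.3: bracket 254.1–327.7 → index 76–100; slope 24/73.6, offset 68.2.
AQI = 76 + 24/73.6·68.2 ≈ 98.24 ⇒ 98.
Pittsburgh: 330.3 lies in 327.8–443.1, so I_lo=101, I_hi=150, C_lo=327.8, C_hi=443.1.
(150−101)/(443.1−327.8) × (330.3−327.8) + 101 = 49/115.3 × 2.5 + 101 ≈ 102.06 → 102.
AQIs: Delhi=128, Seoul=98, Pittsburgh=102. Pittsburgh (102) − Delhi (128) = -26.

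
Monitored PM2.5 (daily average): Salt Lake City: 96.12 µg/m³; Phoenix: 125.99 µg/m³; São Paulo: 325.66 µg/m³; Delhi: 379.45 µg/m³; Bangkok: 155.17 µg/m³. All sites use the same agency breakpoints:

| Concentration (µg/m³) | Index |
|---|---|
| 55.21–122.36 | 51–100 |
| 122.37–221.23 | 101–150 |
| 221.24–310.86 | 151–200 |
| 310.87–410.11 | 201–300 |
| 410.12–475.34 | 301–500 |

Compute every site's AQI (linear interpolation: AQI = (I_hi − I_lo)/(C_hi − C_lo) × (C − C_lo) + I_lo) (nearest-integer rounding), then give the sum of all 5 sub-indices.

786

Salt Lake City: 96.12 lies in 55.21–122.36, so I_lo=51, I_hi=100, C_lo=55.21, C_hi=122.36.
(100−51)/(122.36−55.21) × (96.12−55.21) + 51 = 49/67.15 × 40.91 + 51 ≈ 80.85 → 81.
Phoenix: row 122.37–221.23 (AQI 101–150). (150−101)·(125.99−122.37)/(221.23−122.37) + 101 = 49·3.62/98.86 + 101 ≈ 102.79 → 103.
São Paulo 325.66: bracket 310.87–410.11 → index 201–300; slope 99/99.24, offset 14.79.
AQI = 201 + 99/99.24·14.79 ≈ 215.75 ⇒ 216.
Delhi: 379.45 lies in 310.87–410.11, so I_lo=201, I_hi=300, C_lo=310.87, C_hi=410.11.
(300−201)/(410.11−310.87) × (379.45−310.87) + 201 = 99/99.24 × 68.58 + 201 ≈ 269.41 → 269.
Bangkok: 155.17 lies in 122.37–221.23, so I_lo=101, I_hi=150, C_lo=122.37, C_hi=221.23.
(150−101)/(221.23−122.37) × (155.17−122.37) + 101 = 49/98.86 × 32.80 + 101 ≈ 117.26 → 117.
AQIs: Salt Lake City=81, Phoenix=103, São Paulo=216, Delhi=269, Bangkok=117. Sum = 81 + 103 + 216 + 269 + 117 = 786.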